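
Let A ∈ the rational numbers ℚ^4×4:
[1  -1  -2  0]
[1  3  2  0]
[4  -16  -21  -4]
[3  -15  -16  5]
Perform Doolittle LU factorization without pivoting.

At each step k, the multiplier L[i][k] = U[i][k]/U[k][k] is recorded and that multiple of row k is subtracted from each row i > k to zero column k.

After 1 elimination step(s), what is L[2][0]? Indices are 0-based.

L[2][0] = 4

k=0: U[0][0]=1
  eliminate (1,0): mult=1, new row 1: (0, 4, 4, 0); set L[1][0]=1
  eliminate (2,0): mult=4, new row 2: (0, -12, -13, -4); set L[2][0]=4
  eliminate (3,0): mult=3, new row 3: (0, -12, -10, 5); set L[3][0]=3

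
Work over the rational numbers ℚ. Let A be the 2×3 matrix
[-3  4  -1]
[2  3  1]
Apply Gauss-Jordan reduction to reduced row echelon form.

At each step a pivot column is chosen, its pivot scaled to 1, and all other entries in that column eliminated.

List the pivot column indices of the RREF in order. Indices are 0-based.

pivot(0,0)=-3: scale R0 → (1, -4/3, 1/3)
  clear (1,0): R1 −= (2)R0 → (0, 17/3, 1/3)
pivot(1,1)=17/3: scale R1 → (0, 1, 1/17)
  clear (0,1): R0 −= (-4/3)R1 → (1, 0, 7/17)

pivot columns: 0, 1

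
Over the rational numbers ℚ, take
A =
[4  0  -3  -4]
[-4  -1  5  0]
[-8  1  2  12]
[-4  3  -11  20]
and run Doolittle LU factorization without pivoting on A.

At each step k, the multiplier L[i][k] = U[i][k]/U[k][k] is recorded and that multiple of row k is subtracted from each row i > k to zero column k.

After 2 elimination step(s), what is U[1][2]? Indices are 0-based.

U[1][2] = 2

k=0: U[0][0]=4
  eliminate (1,0): mult=-1, new row 1: (0, -1, 2, -4); set L[1][0]=-1
  eliminate (2,0): mult=-2, new row 2: (0, 1, -4, 4); set L[2][0]=-2
  eliminate (3,0): mult=-1, new row 3: (0, 3, -14, 16); set L[3][0]=-1
k=1: U[1][1]=-1
  eliminate (2,1): mult=-1, new row 2: (0, 0, -2, 0); set L[2][1]=-1
  eliminate (3,1): mult=-3, new row 3: (0, 0, -8, 4); set L[3][1]=-3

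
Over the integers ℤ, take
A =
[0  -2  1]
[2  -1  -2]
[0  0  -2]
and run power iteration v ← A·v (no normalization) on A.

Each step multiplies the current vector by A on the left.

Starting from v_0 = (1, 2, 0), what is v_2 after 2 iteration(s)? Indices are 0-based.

v_2 = (0, -8, 0)

v_0 = (1, 2, 0).
v_1 = A·v_0 = (-4, 0, 0).
v_2 = A·v_1 = (0, -8, 0).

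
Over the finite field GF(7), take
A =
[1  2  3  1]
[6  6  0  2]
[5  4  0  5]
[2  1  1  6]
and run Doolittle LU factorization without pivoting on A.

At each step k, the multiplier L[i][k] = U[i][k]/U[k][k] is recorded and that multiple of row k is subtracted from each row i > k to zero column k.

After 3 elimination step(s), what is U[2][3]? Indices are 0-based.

k=0: U[0][0]=1
  eliminate (1,0): mult=6, new row 1: (0, 1, 3, 3); set L[1][0]=6
  eliminate (2,0): mult=5, new row 2: (0, 1, 6, 0); set L[2][0]=5
  eliminate (3,0): mult=2, new row 3: (0, 4, 2, 4); set L[3][0]=2
k=1: U[1][1]=1
  eliminate (2,1): mult=1, new row 2: (0, 0, 3, 4); set L[2][1]=1
  eliminate (3,1): mult=4, new row 3: (0, 0, 4, 6); set L[3][1]=4
k=2: U[2][2]=3
  eliminate (3,2): mult=6, new row 3: (0, 0, 0, 3); set L[3][2]=6

U[2][3] = 4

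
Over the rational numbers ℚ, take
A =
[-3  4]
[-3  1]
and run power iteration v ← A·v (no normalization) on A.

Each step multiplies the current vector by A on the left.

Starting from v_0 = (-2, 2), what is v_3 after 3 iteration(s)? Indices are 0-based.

v_0 = (-2, 2).
v_1 = A·v_0 = (14, 8).
v_2 = A·v_1 = (-10, -34).
v_3 = A·v_2 = (-106, -4).

v_3 = (-106, -4)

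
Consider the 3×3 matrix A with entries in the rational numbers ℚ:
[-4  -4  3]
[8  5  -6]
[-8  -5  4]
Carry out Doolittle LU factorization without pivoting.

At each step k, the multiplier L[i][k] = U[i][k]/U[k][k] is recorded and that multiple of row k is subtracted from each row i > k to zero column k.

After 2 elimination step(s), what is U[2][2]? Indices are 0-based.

U[2][2] = -2

[col 0] pivot -4
  R1 -= -2*R0 → (0, -3, 0)  (L[1][0] := -2)
  R2 -= 2*R0 → (0, 3, -2)  (L[2][0] := 2)
[col 1] pivot -3
  R2 -= -1*R1 → (0, 0, -2)  (L[2][1] := -1)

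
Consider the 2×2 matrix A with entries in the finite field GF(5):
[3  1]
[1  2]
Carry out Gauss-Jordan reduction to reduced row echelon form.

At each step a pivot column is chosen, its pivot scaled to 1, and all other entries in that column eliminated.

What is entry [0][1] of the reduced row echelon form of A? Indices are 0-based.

M[0][1] = 2

[1] R0 /= 3  ⇒  (1, 2)
     R1 -= 1·R0  ⇒  (0, 0)
column 1 empty below row 1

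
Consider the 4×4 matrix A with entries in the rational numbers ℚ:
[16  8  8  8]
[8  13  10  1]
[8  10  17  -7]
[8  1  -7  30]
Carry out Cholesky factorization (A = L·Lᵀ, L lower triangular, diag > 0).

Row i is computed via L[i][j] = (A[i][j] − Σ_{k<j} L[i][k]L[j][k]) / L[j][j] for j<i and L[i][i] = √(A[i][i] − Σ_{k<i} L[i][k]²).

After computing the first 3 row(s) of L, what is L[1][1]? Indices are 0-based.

Step 1: L[0][0] = √(16) = 4.
  L[1][0] = (8) / L[0][0] = 2.
Step 2: L[1][1] = √(9) = 3.
  L[2][0] = (8) / L[0][0] = 2.
  L[2][1] = (6) / L[1][1] = 2.
Step 3: L[2][2] = √(9) = 3.

L[1][1] = 3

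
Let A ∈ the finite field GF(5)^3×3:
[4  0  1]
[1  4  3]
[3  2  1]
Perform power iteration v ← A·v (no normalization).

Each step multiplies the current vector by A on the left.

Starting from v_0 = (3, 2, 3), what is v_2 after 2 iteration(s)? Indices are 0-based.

v_0 = (3, 2, 3).
v_1 = A·v_0 = (0, 0, 1).
v_2 = A·v_1 = (1, 3, 1).

v_2 = (1, 3, 1)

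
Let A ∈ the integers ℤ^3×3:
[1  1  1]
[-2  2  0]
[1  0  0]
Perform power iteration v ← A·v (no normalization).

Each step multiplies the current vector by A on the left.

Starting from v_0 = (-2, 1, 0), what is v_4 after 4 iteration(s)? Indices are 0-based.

v_0 = (-2, 1, 0).
v_1 = A·v_0 = (-1, 6, -2).
v_2 = A·v_1 = (3, 14, -1).
v_3 = A·v_2 = (16, 22, 3).
v_4 = A·v_3 = (41, 12, 16).

v_4 = (41, 12, 16)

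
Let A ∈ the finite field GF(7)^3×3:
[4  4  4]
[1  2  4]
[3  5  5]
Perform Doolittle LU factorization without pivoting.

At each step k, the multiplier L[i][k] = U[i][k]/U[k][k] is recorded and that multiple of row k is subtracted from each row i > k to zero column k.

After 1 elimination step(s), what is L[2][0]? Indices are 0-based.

L[2][0] = 6

[col 0] pivot 4
  R1 -= 2*R0 → (0, 1, 3)  (L[1][0] := 2)
  R2 -= 6*R0 → (0, 2, 2)  (L[2][0] := 6)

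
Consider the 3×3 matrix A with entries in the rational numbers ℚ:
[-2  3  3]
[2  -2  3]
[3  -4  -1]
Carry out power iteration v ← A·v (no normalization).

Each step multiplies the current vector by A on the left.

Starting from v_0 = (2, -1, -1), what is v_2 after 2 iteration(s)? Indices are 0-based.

v_0 = (2, -1, -1).
v_1 = A·v_0 = (-10, 3, 11).
v_2 = A·v_1 = (62, 7, -53).

v_2 = (62, 7, -53)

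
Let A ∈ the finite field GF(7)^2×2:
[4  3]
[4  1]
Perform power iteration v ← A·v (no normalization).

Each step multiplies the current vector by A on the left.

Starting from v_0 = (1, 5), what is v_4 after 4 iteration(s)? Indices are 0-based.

v_0 = (1, 5).
v_1 = A·v_0 = (5, 2).
v_2 = A·v_1 = (5, 1).
v_3 = A·v_2 = (2, 0).
v_4 = A·v_3 = (1, 1).

v_4 = (1, 1)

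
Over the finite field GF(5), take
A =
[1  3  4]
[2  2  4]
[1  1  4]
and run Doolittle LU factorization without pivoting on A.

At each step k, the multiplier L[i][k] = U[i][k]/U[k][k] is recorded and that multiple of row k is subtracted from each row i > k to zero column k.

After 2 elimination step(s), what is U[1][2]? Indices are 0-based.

k=0: U[0][0]=1
  eliminate (1,0): mult=2, new row 1: (0, 1, 1); set L[1][0]=2
  eliminate (2,0): mult=1, new row 2: (0, 3, 0); set L[2][0]=1
k=1: U[1][1]=1
  eliminate (2,1): mult=3, new row 2: (0, 0, 2); set L[2][1]=3

U[1][2] = 1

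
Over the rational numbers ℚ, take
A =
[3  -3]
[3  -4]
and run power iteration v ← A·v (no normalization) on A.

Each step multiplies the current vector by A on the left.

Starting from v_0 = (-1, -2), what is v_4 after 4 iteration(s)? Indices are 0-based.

v_4 = (-33, -59)

v_0 = (-1, -2).
v_1 = A·v_0 = (3, 5).
v_2 = A·v_1 = (-6, -11).
v_3 = A·v_2 = (15, 26).
v_4 = A·v_3 = (-33, -59).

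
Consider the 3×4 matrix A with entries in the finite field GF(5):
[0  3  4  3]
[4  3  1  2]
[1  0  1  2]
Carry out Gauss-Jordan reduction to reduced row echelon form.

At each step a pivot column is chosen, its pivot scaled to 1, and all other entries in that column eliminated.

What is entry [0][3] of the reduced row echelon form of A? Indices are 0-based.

step 1: exchange rows 0,1
step 1: normalize row 0 (÷4) = (1, 2, 4, 3)
  row 2: subtract 1×row0 = (0, 3, 2, 4)
step 2: normalize row 1 (÷3) = (0, 1, 3, 1)
  row 0: subtract 2×row1 = (1, 0, 3, 1)
  row 2: subtract 3×row1 = (0, 0, 3, 1)
step 3: normalize row 2 (÷3) = (0, 0, 1, 2)
  row 0: subtract 3×row2 = (1, 0, 0, 0)
  row 1: subtract 3×row2 = (0, 1, 0, 0)

M[0][3] = 0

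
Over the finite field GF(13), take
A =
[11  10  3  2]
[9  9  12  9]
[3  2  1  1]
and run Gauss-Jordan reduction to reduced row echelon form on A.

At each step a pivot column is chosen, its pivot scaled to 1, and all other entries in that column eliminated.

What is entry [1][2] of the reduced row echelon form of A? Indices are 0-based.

M[1][2] = 3

step 1: normalize row 0 (÷11) = (1, 8, 5, 12)
  row 1: subtract 9×row0 = (0, 2, 6, 5)
  row 2: subtract 3×row0 = (0, 4, 12, 4)
step 2: normalize row 1 (÷2) = (0, 1, 3, 9)
  row 0: subtract 8×row1 = (1, 0, 7, 5)
  row 2: subtract 4×row1 = (0, 0, 0, 7)
skip col 2 (zero from row 2)
step 3: normalize row 2 (÷7) = (0, 0, 0, 1)
  row 0: subtract 5×row2 = (1, 0, 7, 0)
  row 1: subtract 9×row2 = (0, 1, 3, 0)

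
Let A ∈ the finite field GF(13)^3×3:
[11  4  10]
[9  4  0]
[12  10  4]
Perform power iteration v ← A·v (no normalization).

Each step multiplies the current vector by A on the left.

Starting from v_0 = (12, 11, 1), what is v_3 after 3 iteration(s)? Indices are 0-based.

v_0 = (12, 11, 1).
v_1 = A·v_0 = (4, 9, 11).
v_2 = A·v_1 = (8, 7, 0).
v_3 = A·v_2 = (12, 9, 10).

v_3 = (12, 9, 10)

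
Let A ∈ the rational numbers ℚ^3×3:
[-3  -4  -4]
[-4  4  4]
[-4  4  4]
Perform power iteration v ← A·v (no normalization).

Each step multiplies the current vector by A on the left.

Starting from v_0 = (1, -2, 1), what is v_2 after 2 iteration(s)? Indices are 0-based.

v_0 = (1, -2, 1).
v_1 = A·v_0 = (1, -8, -8).
v_2 = A·v_1 = (61, -68, -68).

v_2 = (61, -68, -68)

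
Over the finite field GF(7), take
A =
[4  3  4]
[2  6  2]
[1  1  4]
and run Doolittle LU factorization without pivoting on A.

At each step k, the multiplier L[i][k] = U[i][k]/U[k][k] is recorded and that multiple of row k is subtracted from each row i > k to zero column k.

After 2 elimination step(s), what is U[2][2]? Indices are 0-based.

k=0: U[0][0]=4
  eliminate (1,0): mult=4, new row 1: (0, 1, 0); set L[1][0]=4
  eliminate (2,0): mult=2, new row 2: (0, 2, 3); set L[2][0]=2
k=1: U[1][1]=1
  eliminate (2,1): mult=2, new row 2: (0, 0, 3); set L[2][1]=2

U[2][2] = 3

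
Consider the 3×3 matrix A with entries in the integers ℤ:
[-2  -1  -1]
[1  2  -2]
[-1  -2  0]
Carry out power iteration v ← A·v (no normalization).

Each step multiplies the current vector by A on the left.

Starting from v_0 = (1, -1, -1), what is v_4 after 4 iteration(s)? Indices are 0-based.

v_4 = (-16, 6, -10)

v_0 = (1, -1, -1).
v_1 = A·v_0 = (0, 1, 1).
v_2 = A·v_1 = (-2, 0, -2).
v_3 = A·v_2 = (6, 2, 2).
v_4 = A·v_3 = (-16, 6, -10).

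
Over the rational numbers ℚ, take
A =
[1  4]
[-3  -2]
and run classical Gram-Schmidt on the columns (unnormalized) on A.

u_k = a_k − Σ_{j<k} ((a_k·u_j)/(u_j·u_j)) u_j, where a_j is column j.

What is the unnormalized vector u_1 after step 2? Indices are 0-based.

u_1 = (3, 1)

Step 1: u_0 = a_0 = (1, -3).
Step 2: u_1 = a_1 − (1)·u_0 = (3, 1).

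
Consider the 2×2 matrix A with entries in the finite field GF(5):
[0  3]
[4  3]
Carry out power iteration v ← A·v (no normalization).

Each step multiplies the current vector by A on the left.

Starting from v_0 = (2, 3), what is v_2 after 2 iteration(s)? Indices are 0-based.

v_0 = (2, 3).
v_1 = A·v_0 = (4, 2).
v_2 = A·v_1 = (1, 2).

v_2 = (1, 2)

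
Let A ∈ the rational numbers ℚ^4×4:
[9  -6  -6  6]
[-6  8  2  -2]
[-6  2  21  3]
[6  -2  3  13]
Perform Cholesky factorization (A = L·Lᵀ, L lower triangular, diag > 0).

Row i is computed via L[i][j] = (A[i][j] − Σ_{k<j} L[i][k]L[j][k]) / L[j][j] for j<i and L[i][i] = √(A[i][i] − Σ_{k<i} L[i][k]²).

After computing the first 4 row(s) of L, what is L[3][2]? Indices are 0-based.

Step 1: L[0][0] = √(9) = 3.
  L[1][0] = (-6) / L[0][0] = -2.
Step 2: L[1][1] = √(4) = 2.
  L[2][0] = (-6) / L[0][0] = -2.
  L[2][1] = (-2) / L[1][1] = -1.
Step 3: L[2][2] = √(16) = 4.
  L[3][0] = (6) / L[0][0] = 2.
  L[3][1] = (2) / L[1][1] = 1.
  L[3][2] = (8) / L[2][2] = 2.
Step 4: L[3][3] = √(4) = 2.

L[3][2] = 2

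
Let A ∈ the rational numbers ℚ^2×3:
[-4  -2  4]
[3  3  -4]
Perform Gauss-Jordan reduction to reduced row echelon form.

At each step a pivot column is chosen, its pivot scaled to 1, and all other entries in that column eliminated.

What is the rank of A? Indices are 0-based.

pivot(0,0)=-4: scale R0 → (1, 1/2, -1)
  clear (1,0): R1 −= (3)R0 → (0, 3/2, -1)
pivot(1,1)=3/2: scale R1 → (0, 1, -2/3)
  clear (0,1): R0 −= (1/2)R1 → (1, 0, -2/3)

rank = 2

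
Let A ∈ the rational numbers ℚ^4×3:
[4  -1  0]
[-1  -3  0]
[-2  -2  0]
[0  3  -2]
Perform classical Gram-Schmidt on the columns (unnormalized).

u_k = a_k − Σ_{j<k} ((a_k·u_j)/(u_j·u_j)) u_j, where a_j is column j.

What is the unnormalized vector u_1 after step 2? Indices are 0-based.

u_1 = (-11/7, -20/7, -12/7, 3)

Step 1: u_0 = a_0 = (4, -1, -2, 0).
Step 2: u_1 = a_1 − (1/7)·u_0 = (-11/7, -20/7, -12/7, 3).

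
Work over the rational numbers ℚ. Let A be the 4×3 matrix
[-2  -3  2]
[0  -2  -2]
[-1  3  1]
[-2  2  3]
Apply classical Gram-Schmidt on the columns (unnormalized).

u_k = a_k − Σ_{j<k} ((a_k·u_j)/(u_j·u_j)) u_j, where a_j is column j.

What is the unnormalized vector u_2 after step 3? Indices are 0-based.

u_2 = (64/233, -362/233, -202/233, 37/233)

Step 1: u_0 = a_0 = (-2, 0, -1, -2).
Step 2: u_1 = a_1 − (-1/9)·u_0 = (-29/9, -2, 26/9, 16/9).
Step 3: u_2 = a_2 − (-11/9)·u_0 − (52/233)·u_1 = (64/233, -362/233, -202/233, 37/233).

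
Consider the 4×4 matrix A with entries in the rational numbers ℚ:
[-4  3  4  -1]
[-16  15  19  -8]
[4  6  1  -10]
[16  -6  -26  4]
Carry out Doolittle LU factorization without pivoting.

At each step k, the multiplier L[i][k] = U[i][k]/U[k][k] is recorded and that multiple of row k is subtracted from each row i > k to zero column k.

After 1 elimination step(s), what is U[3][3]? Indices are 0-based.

U[3][3] = 0

Step 1: pivot at (0,0) is -4.
  row1 ← row1 − (4)·row0  ⇒  L[1][0]=4, U row1=(0, 3, 3, -4)
  row2 ← row2 − (-1)·row0  ⇒  L[2][0]=-1, U row2=(0, 9, 5, -11)
  row3 ← row3 − (-4)·row0  ⇒  L[3][0]=-4, U row3=(0, 6, -10, 0)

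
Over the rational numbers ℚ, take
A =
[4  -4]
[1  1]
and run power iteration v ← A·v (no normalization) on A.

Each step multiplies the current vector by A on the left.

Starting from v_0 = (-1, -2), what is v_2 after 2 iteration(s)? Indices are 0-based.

v_2 = (28, 1)

v_0 = (-1, -2).
v_1 = A·v_0 = (4, -3).
v_2 = A·v_1 = (28, 1).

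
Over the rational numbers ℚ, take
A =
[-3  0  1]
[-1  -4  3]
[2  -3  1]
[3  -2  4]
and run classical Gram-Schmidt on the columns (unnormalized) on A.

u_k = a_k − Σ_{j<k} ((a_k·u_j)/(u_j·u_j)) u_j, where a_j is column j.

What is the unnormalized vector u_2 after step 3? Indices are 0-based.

Step 1: u_0 = a_0 = (-3, -1, 2, 3).
Step 2: u_1 = a_1 − (-8/23)·u_0 = (-24/23, -100/23, -53/23, -22/23).
Step 3: u_2 = a_2 − (8/23)·u_0 − (-155/201)·u_1 = (83/67, -1/201, -296/201, 446/201).

u_2 = (83/67, -1/201, -296/201, 446/201)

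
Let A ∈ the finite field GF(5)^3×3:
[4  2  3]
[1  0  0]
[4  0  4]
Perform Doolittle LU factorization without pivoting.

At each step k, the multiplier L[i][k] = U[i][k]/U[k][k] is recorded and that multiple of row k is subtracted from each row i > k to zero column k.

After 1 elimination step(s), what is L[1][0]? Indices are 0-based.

L[1][0] = 4

[col 0] pivot 4
  R1 -= 4*R0 → (0, 2, 3)  (L[1][0] := 4)
  R2 -= 1*R0 → (0, 3, 1)  (L[2][0] := 1)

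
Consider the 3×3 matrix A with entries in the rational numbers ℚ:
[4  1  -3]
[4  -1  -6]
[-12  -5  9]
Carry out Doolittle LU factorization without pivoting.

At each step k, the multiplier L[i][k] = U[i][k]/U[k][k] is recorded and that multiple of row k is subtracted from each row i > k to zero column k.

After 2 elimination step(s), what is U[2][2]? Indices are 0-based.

U[2][2] = 3

Step 1: pivot at (0,0) is 4.
  row1 ← row1 − (1)·row0  ⇒  L[1][0]=1, U row1=(0, -2, -3)
  row2 ← row2 − (-3)·row0  ⇒  L[2][0]=-3, U row2=(0, -2, 0)
Step 2: pivot at (1,1) is -2.
  row2 ← row2 − (1)·row1  ⇒  L[2][1]=1, U row2=(0, 0, 3)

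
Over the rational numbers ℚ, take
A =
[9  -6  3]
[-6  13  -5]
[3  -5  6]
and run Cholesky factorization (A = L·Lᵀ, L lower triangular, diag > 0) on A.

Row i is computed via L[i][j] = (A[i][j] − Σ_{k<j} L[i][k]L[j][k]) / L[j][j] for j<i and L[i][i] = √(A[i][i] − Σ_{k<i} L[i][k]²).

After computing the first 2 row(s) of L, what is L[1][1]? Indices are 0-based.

L[1][1] = 3

Step 1: L[0][0] = √(9) = 3.
  L[1][0] = (-6) / L[0][0] = -2.
Step 2: L[1][1] = √(9) = 3.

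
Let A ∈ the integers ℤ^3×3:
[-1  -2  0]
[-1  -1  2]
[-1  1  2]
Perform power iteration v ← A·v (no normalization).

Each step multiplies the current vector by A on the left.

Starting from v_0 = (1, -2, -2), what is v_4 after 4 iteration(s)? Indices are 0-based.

v_0 = (1, -2, -2).
v_1 = A·v_0 = (3, -3, -7).
v_2 = A·v_1 = (3, -14, -20).
v_3 = A·v_2 = (25, -29, -57).
v_4 = A·v_3 = (33, -110, -168).

v_4 = (33, -110, -168)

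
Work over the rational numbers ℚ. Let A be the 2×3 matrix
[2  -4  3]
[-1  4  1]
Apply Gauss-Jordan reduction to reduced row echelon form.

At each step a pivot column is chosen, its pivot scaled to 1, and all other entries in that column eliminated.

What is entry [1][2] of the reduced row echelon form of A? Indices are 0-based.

M[1][2] = 5/4

step 1: normalize row 0 (÷2) = (1, -2, 3/2)
  row 1: subtract -1×row0 = (0, 2, 5/2)
step 2: normalize row 1 (÷2) = (0, 1, 5/4)
  row 0: subtract -2×row1 = (1, 0, 4)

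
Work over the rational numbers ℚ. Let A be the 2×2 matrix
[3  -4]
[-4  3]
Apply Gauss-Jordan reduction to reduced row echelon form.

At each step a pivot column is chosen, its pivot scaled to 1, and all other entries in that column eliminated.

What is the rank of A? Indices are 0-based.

rank = 2

[1] R0 /= 3  ⇒  (1, -4/3)
     R1 -= -4·R0  ⇒  (0, -7/3)
[2] R1 /= -7/3  ⇒  (0, 1)
     R0 -= -4/3·R1  ⇒  (1, 0)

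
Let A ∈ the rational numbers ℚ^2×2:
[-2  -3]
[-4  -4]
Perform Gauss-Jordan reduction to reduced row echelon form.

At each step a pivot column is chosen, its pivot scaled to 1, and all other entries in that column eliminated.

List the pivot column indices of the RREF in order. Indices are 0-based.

step 1: normalize row 0 (÷-2) = (1, 3/2)
  row 1: subtract -4×row0 = (0, 2)
step 2: normalize row 1 (÷2) = (0, 1)
  row 0: subtract 3/2×row1 = (1, 0)

pivot columns: 0, 1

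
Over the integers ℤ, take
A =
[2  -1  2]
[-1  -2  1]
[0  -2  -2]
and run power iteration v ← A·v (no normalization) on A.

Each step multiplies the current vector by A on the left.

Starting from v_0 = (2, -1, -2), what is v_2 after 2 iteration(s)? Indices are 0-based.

v_2 = (16, 9, -8)

v_0 = (2, -1, -2).
v_1 = A·v_0 = (1, -2, 6).
v_2 = A·v_1 = (16, 9, -8).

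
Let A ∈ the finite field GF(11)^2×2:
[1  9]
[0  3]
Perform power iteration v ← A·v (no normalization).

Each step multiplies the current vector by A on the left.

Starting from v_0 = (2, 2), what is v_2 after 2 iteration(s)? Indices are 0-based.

v_0 = (2, 2).
v_1 = A·v_0 = (9, 6).
v_2 = A·v_1 = (8, 7).

v_2 = (8, 7)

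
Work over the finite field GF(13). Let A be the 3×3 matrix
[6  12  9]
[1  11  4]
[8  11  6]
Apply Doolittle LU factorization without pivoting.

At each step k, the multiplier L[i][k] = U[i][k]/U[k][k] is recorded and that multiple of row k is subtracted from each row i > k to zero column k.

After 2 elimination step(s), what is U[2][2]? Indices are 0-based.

U[2][2] = 12

k=0: U[0][0]=6
  eliminate (1,0): mult=11, new row 1: (0, 9, 9); set L[1][0]=11
  eliminate (2,0): mult=10, new row 2: (0, 8, 7); set L[2][0]=10
k=1: U[1][1]=9
  eliminate (2,1): mult=11, new row 2: (0, 0, 12); set L[2][1]=11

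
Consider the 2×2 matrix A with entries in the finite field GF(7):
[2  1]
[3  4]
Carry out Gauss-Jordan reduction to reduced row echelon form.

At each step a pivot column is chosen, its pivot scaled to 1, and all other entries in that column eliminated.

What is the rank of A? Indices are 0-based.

pivot(0,0)=2: scale R0 → (1, 4)
  clear (1,0): R1 −= (3)R0 → (0, 6)
pivot(1,1)=6: scale R1 → (0, 1)
  clear (0,1): R0 −= (4)R1 → (1, 0)

rank = 2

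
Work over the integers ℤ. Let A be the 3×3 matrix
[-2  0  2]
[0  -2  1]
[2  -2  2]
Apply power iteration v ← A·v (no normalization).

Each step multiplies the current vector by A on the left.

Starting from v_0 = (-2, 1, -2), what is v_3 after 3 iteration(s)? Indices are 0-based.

v_3 = (16, -8, -60)

v_0 = (-2, 1, -2).
v_1 = A·v_0 = (0, -4, -10).
v_2 = A·v_1 = (-20, -2, -12).
v_3 = A·v_2 = (16, -8, -60).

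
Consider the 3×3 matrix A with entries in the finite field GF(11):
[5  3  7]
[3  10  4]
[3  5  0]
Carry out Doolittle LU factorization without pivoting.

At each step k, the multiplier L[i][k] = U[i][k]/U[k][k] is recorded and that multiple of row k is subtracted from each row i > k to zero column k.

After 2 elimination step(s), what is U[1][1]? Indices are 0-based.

U[1][1] = 6

k=0: U[0][0]=5
  eliminate (1,0): mult=5, new row 1: (0, 6, 2); set L[1][0]=5
  eliminate (2,0): mult=5, new row 2: (0, 1, 9); set L[2][0]=5
k=1: U[1][1]=6
  eliminate (2,1): mult=2, new row 2: (0, 0, 5); set L[2][1]=2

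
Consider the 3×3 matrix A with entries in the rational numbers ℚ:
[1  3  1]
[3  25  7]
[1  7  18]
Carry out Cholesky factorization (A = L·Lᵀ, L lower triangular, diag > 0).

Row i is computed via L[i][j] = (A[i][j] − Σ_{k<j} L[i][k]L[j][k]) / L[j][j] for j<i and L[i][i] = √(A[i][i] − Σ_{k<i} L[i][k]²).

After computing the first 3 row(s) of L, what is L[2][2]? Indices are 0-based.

L[2][2] = 4

Step 1: L[0][0] = √(1) = 1.
  L[1][0] = (3) / L[0][0] = 3.
Step 2: L[1][1] = √(16) = 4.
  L[2][0] = (1) / L[0][0] = 1.
  L[2][1] = (4) / L[1][1] = 1.
Step 3: L[2][2] = √(16) = 4.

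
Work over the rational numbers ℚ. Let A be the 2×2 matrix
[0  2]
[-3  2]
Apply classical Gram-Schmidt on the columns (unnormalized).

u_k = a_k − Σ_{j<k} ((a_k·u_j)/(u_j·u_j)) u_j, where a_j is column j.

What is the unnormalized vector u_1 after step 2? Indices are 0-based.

u_1 = (2, 0)

Step 1: u_0 = a_0 = (0, -3).
Step 2: u_1 = a_1 − (-2/3)·u_0 = (2, 0).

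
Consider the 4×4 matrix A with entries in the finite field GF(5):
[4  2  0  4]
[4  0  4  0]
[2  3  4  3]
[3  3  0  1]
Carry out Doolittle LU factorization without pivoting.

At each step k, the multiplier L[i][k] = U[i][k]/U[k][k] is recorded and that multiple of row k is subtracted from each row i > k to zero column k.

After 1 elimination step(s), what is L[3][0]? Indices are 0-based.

L[3][0] = 2

Step 1: pivot at (0,0) is 4.
  row1 ← row1 − (1)·row0  ⇒  L[1][0]=1, U row1=(0, 3, 4, 1)
  row2 ← row2 − (3)·row0  ⇒  L[2][0]=3, U row2=(0, 2, 4, 1)
  row3 ← row3 − (2)·row0  ⇒  L[3][0]=2, U row3=(0, 4, 0, 3)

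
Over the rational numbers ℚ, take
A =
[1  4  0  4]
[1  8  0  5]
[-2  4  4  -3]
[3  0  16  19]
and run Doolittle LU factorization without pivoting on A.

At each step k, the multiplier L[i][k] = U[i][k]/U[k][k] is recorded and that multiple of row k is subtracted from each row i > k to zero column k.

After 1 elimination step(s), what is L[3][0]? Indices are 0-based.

k=0: U[0][0]=1
  eliminate (1,0): mult=1, new row 1: (0, 4, 0, 1); set L[1][0]=1
  eliminate (2,0): mult=-2, new row 2: (0, 12, 4, 5); set L[2][0]=-2
  eliminate (3,0): mult=3, new row 3: (0, -12, 16, 7); set L[3][0]=3

L[3][0] = 3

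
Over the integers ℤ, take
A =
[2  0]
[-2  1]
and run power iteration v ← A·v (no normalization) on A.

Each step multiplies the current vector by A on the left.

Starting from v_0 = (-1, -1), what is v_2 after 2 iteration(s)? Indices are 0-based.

v_2 = (-4, 5)

v_0 = (-1, -1).
v_1 = A·v_0 = (-2, 1).
v_2 = A·v_1 = (-4, 5).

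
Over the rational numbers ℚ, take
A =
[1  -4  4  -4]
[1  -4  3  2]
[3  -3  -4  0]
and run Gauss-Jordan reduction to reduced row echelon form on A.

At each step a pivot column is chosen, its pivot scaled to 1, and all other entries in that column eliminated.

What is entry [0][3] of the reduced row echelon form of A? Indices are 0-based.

M[0][3] = -52/3

pivot(0,0)=1: scale R0 → (1, -4, 4, -4)
  clear (1,0): R1 −= (1)R0 → (0, 0, -1, 6)
  clear (2,0): R2 −= (3)R0 → (0, 9, -16, 12)
pivot(1,1): swap R1↔R2
pivot(1,1)=9: scale R1 → (0, 1, -16/9, 4/3)
  clear (0,1): R0 −= (-4)R1 → (1, 0, -28/9, 4/3)
pivot(2,2)=-1: scale R2 → (0, 0, 1, -6)
  clear (0,2): R0 −= (-28/9)R2 → (1, 0, 0, -52/3)
  clear (1,2): R1 −= (-16/9)R2 → (0, 1, 0, -28/3)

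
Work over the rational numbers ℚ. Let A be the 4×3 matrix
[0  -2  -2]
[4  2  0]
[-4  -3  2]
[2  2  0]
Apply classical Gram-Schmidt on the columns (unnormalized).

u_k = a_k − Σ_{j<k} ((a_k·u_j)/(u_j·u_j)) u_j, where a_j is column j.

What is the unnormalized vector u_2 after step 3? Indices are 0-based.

Step 1: u_0 = a_0 = (0, 4, -4, 2).
Step 2: u_1 = a_1 − (2/3)·u_0 = (-2, -2/3, -1/3, 2/3).
Step 3: u_2 = a_2 − (-2/9)·u_0 − (2/3)·u_1 = (-2/3, 4/3, 4/3, 0).

u_2 = (-2/3, 4/3, 4/3, 0)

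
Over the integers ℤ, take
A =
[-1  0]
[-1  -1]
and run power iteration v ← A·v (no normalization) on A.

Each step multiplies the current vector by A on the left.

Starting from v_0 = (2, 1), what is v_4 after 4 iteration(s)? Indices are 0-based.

v_4 = (2, 9)

v_0 = (2, 1).
v_1 = A·v_0 = (-2, -3).
v_2 = A·v_1 = (2, 5).
v_3 = A·v_2 = (-2, -7).
v_4 = A·v_3 = (2, 9).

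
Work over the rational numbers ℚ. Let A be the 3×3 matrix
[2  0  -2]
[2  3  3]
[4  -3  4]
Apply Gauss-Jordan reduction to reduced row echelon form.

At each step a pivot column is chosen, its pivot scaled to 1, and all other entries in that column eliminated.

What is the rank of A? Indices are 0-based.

pivot(0,0)=2: scale R0 → (1, 0, -1)
  clear (1,0): R1 −= (2)R0 → (0, 3, 5)
  clear (2,0): R2 −= (4)R0 → (0, -3, 8)
pivot(1,1)=3: scale R1 → (0, 1, 5/3)
  clear (2,1): R2 −= (-3)R1 → (0, 0, 13)
pivot(2,2)=13: scale R2 → (0, 0, 1)
  clear (0,2): R0 −= (-1)R2 → (1, 0, 0)
  clear (1,2): R1 −= (5/3)R2 → (0, 1, 0)

rank = 3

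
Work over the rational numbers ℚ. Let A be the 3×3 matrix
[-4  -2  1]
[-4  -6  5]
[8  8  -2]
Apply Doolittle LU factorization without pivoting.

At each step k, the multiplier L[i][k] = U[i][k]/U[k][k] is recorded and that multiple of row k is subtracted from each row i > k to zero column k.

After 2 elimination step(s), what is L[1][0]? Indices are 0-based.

L[1][0] = 1

[col 0] pivot -4
  R1 -= 1*R0 → (0, -4, 4)  (L[1][0] := 1)
  R2 -= -2*R0 → (0, 4, 0)  (L[2][0] := -2)
[col 1] pivot -4
  R2 -= -1*R1 → (0, 0, 4)  (L[2][1] := -1)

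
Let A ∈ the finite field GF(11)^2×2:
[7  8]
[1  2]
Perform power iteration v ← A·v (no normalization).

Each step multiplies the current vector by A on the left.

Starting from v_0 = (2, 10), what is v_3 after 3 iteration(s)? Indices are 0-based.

v_3 = (1, 10)

v_0 = (2, 10).
v_1 = A·v_0 = (6, 0).
v_2 = A·v_1 = (9, 6).
v_3 = A·v_2 = (1, 10).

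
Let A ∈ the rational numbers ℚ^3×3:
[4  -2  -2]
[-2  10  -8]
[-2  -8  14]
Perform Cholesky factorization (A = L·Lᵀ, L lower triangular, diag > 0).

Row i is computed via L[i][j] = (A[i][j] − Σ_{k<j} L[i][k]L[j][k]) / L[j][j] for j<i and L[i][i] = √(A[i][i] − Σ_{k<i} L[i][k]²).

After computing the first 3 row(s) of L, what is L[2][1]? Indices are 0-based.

Step 1: L[0][0] = √(4) = 2.
  L[1][0] = (-2) / L[0][0] = -1.
Step 2: L[1][1] = √(9) = 3.
  L[2][0] = (-2) / L[0][0] = -1.
  L[2][1] = (-9) / L[1][1] = -3.
Step 3: L[2][2] = √(4) = 2.

L[2][1] = -3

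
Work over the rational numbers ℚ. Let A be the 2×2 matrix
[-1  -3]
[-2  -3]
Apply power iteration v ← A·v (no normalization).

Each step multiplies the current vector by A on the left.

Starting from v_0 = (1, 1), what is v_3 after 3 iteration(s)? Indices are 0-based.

v_3 = (-88, -107)

v_0 = (1, 1).
v_1 = A·v_0 = (-4, -5).
v_2 = A·v_1 = (19, 23).
v_3 = A·v_2 = (-88, -107).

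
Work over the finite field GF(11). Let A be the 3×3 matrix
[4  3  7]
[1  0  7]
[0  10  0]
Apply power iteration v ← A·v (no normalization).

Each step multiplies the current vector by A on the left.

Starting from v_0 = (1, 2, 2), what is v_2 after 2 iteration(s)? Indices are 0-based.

v_0 = (1, 2, 2).
v_1 = A·v_0 = (2, 4, 9).
v_2 = A·v_1 = (6, 10, 7).

v_2 = (6, 10, 7)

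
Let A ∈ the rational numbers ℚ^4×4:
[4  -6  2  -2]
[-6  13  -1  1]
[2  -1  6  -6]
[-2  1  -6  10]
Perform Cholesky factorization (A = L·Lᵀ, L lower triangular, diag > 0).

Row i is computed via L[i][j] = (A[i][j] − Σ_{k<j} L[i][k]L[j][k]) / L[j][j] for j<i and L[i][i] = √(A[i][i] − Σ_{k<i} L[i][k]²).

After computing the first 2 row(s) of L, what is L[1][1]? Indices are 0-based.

L[1][1] = 2

Step 1: L[0][0] = √(4) = 2.
  L[1][0] = (-6) / L[0][0] = -3.
Step 2: L[1][1] = √(4) = 2.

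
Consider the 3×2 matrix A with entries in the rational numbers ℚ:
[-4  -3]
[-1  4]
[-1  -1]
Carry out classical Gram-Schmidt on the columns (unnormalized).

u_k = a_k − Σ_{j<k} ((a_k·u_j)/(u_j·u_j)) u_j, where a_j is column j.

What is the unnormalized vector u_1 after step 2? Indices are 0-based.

Step 1: u_0 = a_0 = (-4, -1, -1).
Step 2: u_1 = a_1 − (1/2)·u_0 = (-1, 9/2, -1/2).

u_1 = (-1, 9/2, -1/2)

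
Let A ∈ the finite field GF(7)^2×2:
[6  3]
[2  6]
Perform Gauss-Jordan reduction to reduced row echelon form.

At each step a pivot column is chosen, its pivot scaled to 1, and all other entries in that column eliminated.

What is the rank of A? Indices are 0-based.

rank = 2

[1] R0 /= 6  ⇒  (1, 4)
     R1 -= 2·R0  ⇒  (0, 5)
[2] R1 /= 5  ⇒  (0, 1)
     R0 -= 4·R1  ⇒  (1, 0)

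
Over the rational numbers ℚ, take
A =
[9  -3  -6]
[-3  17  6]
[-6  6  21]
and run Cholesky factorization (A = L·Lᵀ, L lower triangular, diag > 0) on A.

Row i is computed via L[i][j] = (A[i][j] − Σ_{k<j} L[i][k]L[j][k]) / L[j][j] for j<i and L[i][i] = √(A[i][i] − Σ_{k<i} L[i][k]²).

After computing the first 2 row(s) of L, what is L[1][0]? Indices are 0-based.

Step 1: L[0][0] = √(9) = 3.
  L[1][0] = (-3) / L[0][0] = -1.
Step 2: L[1][1] = √(16) = 4.

L[1][0] = -1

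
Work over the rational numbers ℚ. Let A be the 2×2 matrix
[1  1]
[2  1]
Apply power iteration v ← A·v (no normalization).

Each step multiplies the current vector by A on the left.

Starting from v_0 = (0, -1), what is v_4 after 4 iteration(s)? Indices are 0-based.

v_0 = (0, -1).
v_1 = A·v_0 = (-1, -1).
v_2 = A·v_1 = (-2, -3).
v_3 = A·v_2 = (-5, -7).
v_4 = A·v_3 = (-12, -17).

v_4 = (-12, -17)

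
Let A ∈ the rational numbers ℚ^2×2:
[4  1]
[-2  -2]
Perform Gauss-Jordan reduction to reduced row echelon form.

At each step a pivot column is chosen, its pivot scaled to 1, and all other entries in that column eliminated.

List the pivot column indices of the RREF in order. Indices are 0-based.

pivot columns: 0, 1

step 1: normalize row 0 (÷4) = (1, 1/4)
  row 1: subtract -2×row0 = (0, -3/2)
step 2: normalize row 1 (÷-3/2) = (0, 1)
  row 0: subtract 1/4×row1 = (1, 0)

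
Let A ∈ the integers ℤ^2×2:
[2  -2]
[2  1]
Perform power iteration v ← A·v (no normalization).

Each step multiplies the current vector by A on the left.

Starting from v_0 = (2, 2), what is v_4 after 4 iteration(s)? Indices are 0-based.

v_0 = (2, 2).
v_1 = A·v_0 = (0, 6).
v_2 = A·v_1 = (-12, 6).
v_3 = A·v_2 = (-36, -18).
v_4 = A·v_3 = (-36, -90).

v_4 = (-36, -90)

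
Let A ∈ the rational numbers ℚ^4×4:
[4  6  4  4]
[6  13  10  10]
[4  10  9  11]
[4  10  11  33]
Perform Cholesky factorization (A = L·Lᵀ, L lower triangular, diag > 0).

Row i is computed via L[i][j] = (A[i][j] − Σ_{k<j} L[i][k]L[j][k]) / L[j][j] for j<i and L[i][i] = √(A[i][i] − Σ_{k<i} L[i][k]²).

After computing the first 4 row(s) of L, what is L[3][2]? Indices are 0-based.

Step 1: L[0][0] = √(4) = 2.
  L[1][0] = (6) / L[0][0] = 3.
Step 2: L[1][1] = √(4) = 2.
  L[2][0] = (4) / L[0][0] = 2.
  L[2][1] = (4) / L[1][1] = 2.
Step 3: L[2][2] = √(1) = 1.
  L[3][0] = (4) / L[0][0] = 2.
  L[3][1] = (4) / L[1][1] = 2.
  L[3][2] = (3) / L[2][2] = 3.
Step 4: L[3][3] = √(16) = 4.

L[3][2] = 3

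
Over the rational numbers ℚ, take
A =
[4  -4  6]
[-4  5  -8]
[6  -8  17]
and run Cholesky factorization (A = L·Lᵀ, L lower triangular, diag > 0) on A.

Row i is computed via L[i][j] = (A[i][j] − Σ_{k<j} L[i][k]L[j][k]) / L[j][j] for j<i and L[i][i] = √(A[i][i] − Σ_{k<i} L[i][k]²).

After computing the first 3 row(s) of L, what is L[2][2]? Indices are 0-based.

Step 1: L[0][0] = √(4) = 2.
  L[1][0] = (-4) / L[0][0] = -2.
Step 2: L[1][1] = √(1) = 1.
  L[2][0] = (6) / L[0][0] = 3.
  L[2][1] = (-2) / L[1][1] = -2.
Step 3: L[2][2] = √(4) = 2.

L[2][2] = 2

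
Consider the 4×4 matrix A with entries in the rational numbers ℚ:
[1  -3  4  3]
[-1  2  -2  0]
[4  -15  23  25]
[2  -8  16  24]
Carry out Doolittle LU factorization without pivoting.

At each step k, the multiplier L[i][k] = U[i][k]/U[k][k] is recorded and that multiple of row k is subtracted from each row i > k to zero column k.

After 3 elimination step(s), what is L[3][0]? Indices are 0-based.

L[3][0] = 2

Step 1: pivot at (0,0) is 1.
  row1 ← row1 − (-1)·row0  ⇒  L[1][0]=-1, U row1=(0, -1, 2, 3)
  row2 ← row2 − (4)·row0  ⇒  L[2][0]=4, U row2=(0, -3, 7, 13)
  row3 ← row3 − (2)·row0  ⇒  L[3][0]=2, U row3=(0, -2, 8, 18)
Step 2: pivot at (1,1) is -1.
  row2 ← row2 − (3)·row1  ⇒  L[2][1]=3, U row2=(0, 0, 1, 4)
  row3 ← row3 − (2)·row1  ⇒  L[3][1]=2, U row3=(0, 0, 4, 12)
Step 3: pivot at (2,2) is 1.
  row3 ← row3 − (4)·row2  ⇒  L[3][2]=4, U row3=(0, 0, 0, -4)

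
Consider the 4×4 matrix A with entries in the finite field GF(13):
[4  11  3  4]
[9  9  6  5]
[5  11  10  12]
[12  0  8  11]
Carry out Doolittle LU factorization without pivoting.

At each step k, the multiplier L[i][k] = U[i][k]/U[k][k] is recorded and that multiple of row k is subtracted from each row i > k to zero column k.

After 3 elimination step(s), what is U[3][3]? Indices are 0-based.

Step 1: pivot at (0,0) is 4.
  row1 ← row1 − (12)·row0  ⇒  L[1][0]=12, U row1=(0, 7, 9, 9)
  row2 ← row2 − (11)·row0  ⇒  L[2][0]=11, U row2=(0, 7, 3, 7)
  row3 ← row3 − (3)·row0  ⇒  L[3][0]=3, U row3=(0, 6, 12, 12)
Step 2: pivot at (1,1) is 7.
  row2 ← row2 − (1)·row1  ⇒  L[2][1]=1, U row2=(0, 0, 7, 11)
  row3 ← row3 − (12)·row1  ⇒  L[3][1]=12, U row3=(0, 0, 8, 8)
Step 3: pivot at (2,2) is 7.
  row3 ← row3 − (3)·row2  ⇒  L[3][2]=3, U row3=(0, 0, 0, 1)

U[3][3] = 1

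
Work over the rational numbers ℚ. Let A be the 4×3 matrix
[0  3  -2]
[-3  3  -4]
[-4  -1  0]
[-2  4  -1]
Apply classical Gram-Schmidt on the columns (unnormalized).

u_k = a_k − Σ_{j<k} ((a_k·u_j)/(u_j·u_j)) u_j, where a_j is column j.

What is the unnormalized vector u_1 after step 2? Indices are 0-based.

u_1 = (3, 48/29, -81/29, 90/29)

Step 1: u_0 = a_0 = (0, -3, -4, -2).
Step 2: u_1 = a_1 − (-13/29)·u_0 = (3, 48/29, -81/29, 90/29).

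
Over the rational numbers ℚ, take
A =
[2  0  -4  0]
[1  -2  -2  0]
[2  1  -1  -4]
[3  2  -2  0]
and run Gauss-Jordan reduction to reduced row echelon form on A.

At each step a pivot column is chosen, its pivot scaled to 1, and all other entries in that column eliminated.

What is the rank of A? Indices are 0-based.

rank = 4

[1] R0 /= 2  ⇒  (1, 0, -2, 0)
     R1 -= 1·R0  ⇒  (0, -2, 0, 0)
     R2 -= 2·R0  ⇒  (0, 1, 3, -4)
     R3 -= 3·R0  ⇒  (0, 2, 4, 0)
[2] R1 /= -2  ⇒  (0, 1, 0, 0)
     R2 -= 1·R1  ⇒  (0, 0, 3, -4)
     R3 -= 2·R1  ⇒  (0, 0, 4, 0)
[3] R2 /= 3  ⇒  (0, 0, 1, -4/3)
     R0 -= -2·R2  ⇒  (1, 0, 0, -8/3)
     R3 -= 4·R2  ⇒  (0, 0, 0, 16/3)
[4] R3 /= 16/3  ⇒  (0, 0, 0, 1)
     R0 -= -8/3·R3  ⇒  (1, 0, 0, 0)
     R2 -= -4/3·R3  ⇒  (0, 0, 1, 0)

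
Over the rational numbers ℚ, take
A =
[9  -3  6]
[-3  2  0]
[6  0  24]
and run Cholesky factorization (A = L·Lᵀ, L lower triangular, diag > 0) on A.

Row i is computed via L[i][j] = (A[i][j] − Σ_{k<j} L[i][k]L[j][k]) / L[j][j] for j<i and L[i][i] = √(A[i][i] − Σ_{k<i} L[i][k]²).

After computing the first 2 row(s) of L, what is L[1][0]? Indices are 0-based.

Step 1: L[0][0] = √(9) = 3.
  L[1][0] = (-3) / L[0][0] = -1.
Step 2: L[1][1] = √(1) = 1.

L[1][0] = -1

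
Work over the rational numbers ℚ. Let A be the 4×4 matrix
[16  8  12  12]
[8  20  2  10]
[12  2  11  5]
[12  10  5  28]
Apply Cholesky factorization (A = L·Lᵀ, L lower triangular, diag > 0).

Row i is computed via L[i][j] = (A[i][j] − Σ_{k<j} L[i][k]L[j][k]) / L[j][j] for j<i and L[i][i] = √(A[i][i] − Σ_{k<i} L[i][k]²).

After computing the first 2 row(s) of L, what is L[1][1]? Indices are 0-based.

L[1][1] = 4

Step 1: L[0][0] = √(16) = 4.
  L[1][0] = (8) / L[0][0] = 2.
Step 2: L[1][1] = √(16) = 4.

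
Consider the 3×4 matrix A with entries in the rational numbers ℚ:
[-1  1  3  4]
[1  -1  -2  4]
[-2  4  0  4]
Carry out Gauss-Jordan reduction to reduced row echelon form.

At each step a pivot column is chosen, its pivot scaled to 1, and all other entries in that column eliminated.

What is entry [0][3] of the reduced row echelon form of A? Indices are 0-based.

M[0][3] = 42

step 1: normalize row 0 (÷-1) = (1, -1, -3, -4)
  row 1: subtract 1×row0 = (0, 0, 1, 8)
  row 2: subtract -2×row0 = (0, 2, -6, -4)
step 2: exchange rows 1,2
step 2: normalize row 1 (÷2) = (0, 1, -3, -2)
  row 0: subtract -1×row1 = (1, 0, -6, -6)
step 3: normalize row 2 (÷1) = (0, 0, 1, 8)
  row 0: subtract -6×row2 = (1, 0, 0, 42)
  row 1: subtract -3×row2 = (0, 1, 0, 22)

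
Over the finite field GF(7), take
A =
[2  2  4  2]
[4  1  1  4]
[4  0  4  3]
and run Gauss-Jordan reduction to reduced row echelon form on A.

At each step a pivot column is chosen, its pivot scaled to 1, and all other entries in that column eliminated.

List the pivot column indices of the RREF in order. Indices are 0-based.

[1] R0 /= 2  ⇒  (1, 1, 2, 1)
     R1 -= 4·R0  ⇒  (0, 4, 0, 0)
     R2 -= 4·R0  ⇒  (0, 3, 3, 6)
[2] R1 /= 4  ⇒  (0, 1, 0, 0)
     R0 -= 1·R1  ⇒  (1, 0, 2, 1)
     R2 -= 3·R1  ⇒  (0, 0, 3, 6)
[3] R2 /= 3  ⇒  (0, 0, 1, 2)
     R0 -= 2·R2  ⇒  (1, 0, 0, 4)

pivot columns: 0, 1, 2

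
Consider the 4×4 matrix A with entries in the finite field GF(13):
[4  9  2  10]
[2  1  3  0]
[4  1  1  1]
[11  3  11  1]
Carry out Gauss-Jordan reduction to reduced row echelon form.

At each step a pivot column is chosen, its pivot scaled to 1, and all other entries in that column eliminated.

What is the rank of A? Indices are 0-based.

pivot(0,0)=4: scale R0 → (1, 12, 7, 9)
  clear (1,0): R1 −= (2)R0 → (0, 3, 2, 8)
  clear (2,0): R2 −= (4)R0 → (0, 5, 12, 4)
  clear (3,0): R3 −= (11)R0 → (0, 1, 12, 6)
pivot(1,1)=3: scale R1 → (0, 1, 5, 7)
  clear (0,1): R0 −= (12)R1 → (1, 0, 12, 3)
  clear (2,1): R2 −= (5)R1 → (0, 0, 0, 8)
  clear (3,1): R3 −= (1)R1 → (0, 0, 7, 12)
pivot(2,2): swap R2↔R3
pivot(2,2)=7: scale R2 → (0, 0, 1, 11)
  clear (0,2): R0 −= (12)R2 → (1, 0, 0, 1)
  clear (1,2): R1 −= (5)R2 → (0, 1, 0, 4)
pivot(3,3)=8: scale R3 → (0, 0, 0, 1)
  clear (0,3): R0 −= (1)R3 → (1, 0, 0, 0)
  clear (1,3): R1 −= (4)R3 → (0, 1, 0, 0)
  clear (2,3): R2 −= (11)R3 → (0, 0, 1, 0)

rank = 4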